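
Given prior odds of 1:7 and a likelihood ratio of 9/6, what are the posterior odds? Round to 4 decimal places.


Posterior odds = prior odds * LR
Prior odds = 1/7 = 0.1429
LR = 9/6 = 1.5
Posterior odds = 0.1429 * 1.5 = 0.2143

0.2143


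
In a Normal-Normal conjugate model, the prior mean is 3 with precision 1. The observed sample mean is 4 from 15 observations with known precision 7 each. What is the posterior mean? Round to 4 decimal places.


Posterior precision = tau0 + n*tau = 1 + 15*7 = 106
Posterior mean = (tau0*mu0 + n*tau*xbar) / posterior_precision
= (1*3 + 15*7*4) / 106
= 423 / 106 = 3.9906

3.9906


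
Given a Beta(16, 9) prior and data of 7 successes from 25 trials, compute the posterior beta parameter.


Number of failures = 25 - 7 = 18
Posterior beta = 9 + 18 = 27

27


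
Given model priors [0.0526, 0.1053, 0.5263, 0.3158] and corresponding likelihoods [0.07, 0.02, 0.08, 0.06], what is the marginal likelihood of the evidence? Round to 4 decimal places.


P(E) = sum_i P(M_i) P(E|M_i)
= 0.0037 + 0.0021 + 0.0421 + 0.0189
= 0.0668

0.0668


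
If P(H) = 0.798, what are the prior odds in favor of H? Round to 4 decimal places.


Prior odds = P(H) / (1 - P(H))
= 0.798 / 0.202
= 3.9505

3.9505


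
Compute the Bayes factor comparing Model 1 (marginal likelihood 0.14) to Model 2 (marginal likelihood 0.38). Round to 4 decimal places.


BF12 = marginal likelihood of M1 / marginal likelihood of M2
= 0.14/0.38
= 0.3684

0.3684


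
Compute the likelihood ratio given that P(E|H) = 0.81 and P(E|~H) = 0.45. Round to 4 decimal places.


LR = P(E|H) / P(E|~H)
= 0.81 / 0.45 = 1.8

1.8


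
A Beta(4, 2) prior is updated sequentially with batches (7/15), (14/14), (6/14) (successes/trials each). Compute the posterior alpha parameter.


Sequential conjugate updating is equivalent to a single batch update.
Total successes across all batches = 27
alpha_posterior = alpha_prior + total_successes = 4 + 27
= 31

31


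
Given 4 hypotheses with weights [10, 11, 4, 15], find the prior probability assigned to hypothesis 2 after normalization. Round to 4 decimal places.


To normalize, divide each weight by the sum of all weights.
Sum = 40
Prior(H2) = 11/40 = 0.275

0.275


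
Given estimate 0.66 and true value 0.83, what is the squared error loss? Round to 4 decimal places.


Squared error = (estimate - true)^2
Difference = -0.17
Loss = -0.17^2 = 0.0289

0.0289


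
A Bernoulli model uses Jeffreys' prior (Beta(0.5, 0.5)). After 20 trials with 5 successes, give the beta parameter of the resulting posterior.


Posterior = Beta(prior_alpha + successes, prior_beta + failures)
= Beta(0.5 + 5, 0.5 + 15)
Posterior beta = 0.5 + (n - k) = 0.5 + 15 = 15.5

15.5


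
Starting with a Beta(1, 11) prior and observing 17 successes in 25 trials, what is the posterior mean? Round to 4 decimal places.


Posterior parameters: alpha = 1 + 17 = 18
beta = 11 + 8 = 19
Posterior mean = alpha / (alpha + beta) = 18 / 37
= 0.4865

0.4865


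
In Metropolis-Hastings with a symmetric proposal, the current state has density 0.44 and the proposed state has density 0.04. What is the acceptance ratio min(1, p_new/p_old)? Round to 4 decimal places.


Ratio = p_new / p_old = 0.04 / 0.44 = 0.0909
Acceptance = min(1, 0.0909) = 0.0909

0.0909


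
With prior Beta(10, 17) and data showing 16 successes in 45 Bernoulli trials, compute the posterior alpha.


Conjugate update: alpha_posterior = alpha_prior + k
= 10 + 16 = 26

26


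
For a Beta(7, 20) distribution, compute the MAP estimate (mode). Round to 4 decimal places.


MAP = mode = (a-1)/(a+b-2)
= (7-1)/(7+20-2)
= 6/25 = 0.24

0.24


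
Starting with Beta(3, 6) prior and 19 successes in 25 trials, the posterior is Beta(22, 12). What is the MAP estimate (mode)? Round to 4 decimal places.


The mode of Beta(a, b) when a > 1 and b > 1 is (a-1)/(a+b-2)
= (22 - 1) / (22 + 12 - 2)
= 21 / 32
= 0.6562

0.6562


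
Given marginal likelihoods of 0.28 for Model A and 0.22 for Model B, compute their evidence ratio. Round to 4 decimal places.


Ratio = ML(A) / ML(B) = 0.28/0.22
= 1.2727

1.2727


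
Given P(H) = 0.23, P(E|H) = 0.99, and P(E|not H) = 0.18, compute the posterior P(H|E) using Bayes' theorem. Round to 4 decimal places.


By Bayes' theorem: P(H|E) = P(E|H)*P(H) / P(E)
P(E) = P(E|H)*P(H) + P(E|not H)*P(not H)
P(E) = 0.99*0.23 + 0.18*0.77 = 0.3663
P(H|E) = 0.99*0.23 / 0.3663 = 0.6216

0.6216


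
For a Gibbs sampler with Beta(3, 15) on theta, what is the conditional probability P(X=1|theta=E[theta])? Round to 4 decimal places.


E[theta] = 3/(3+15) = 0.1667
P(X=1|theta) = theta = 0.1667

0.1667


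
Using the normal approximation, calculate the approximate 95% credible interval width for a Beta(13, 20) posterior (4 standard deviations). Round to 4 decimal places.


Var(Beta) = 13*20/(33^2 * 34) = 0.007
SD = 0.0838
Width ~ 4*SD = 0.3352

0.3352


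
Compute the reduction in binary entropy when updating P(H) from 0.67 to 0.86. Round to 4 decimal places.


H_before = -p*log2(p) - (1-p)*log2(1-p) for p=0.67: 0.9149
H_after for p=0.86: 0.5842
Reduction = 0.9149 - 0.5842 = 0.3307

0.3307


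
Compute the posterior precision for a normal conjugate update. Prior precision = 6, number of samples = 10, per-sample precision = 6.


tau_post = tau_0 + n * tau
= 6 + 10 * 6 = 66

66


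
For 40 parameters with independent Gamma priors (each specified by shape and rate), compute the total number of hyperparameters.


A Gamma prior has 2 hyperparameters per parameter.
Total = 40 * 2 = 80

80


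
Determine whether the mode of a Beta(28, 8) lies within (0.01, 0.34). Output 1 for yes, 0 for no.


First find the mode: (a-1)/(a+b-2) = 0.7941
Is 0.7941 in (0.01, 0.34)? 0

0


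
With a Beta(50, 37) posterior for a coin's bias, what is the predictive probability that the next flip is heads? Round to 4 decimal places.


The predictive probability equals the posterior mean.
P(next = heads) = alpha / (alpha + beta)
= 50 / 87 = 0.5747

0.5747


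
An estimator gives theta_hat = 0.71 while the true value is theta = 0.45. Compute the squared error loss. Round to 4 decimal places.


The squared error loss is (theta_hat - theta)^2
= (0.71 - 0.45)^2
= (0.26)^2 = 0.0676

0.0676


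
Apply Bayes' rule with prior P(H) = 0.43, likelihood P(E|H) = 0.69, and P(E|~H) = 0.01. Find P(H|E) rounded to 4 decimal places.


Step 1: Compute marginal P(E) = P(E|H)P(H) + P(E|~H)P(~H)
= 0.69*0.43 + 0.01*0.57 = 0.3024
Step 2: P(H|E) = P(E|H)P(H)/P(E) = 0.2967/0.3024
= 0.9812

0.9812


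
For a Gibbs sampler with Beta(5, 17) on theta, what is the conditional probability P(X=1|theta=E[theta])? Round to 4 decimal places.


E[theta] = 5/(5+17) = 0.2273
P(X=1|theta) = theta = 0.2273

0.2273


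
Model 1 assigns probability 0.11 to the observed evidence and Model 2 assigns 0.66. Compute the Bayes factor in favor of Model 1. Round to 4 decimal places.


BF = P(data|M1) / P(data|M2)
= 0.11 / 0.66 = 0.1667

0.1667


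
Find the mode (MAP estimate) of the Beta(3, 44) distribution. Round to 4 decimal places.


For Beta(a,b) with a,b > 1:
Mode = (a-1)/(a+b-2) = (3-1)/(47-2)
= 2/45 = 0.0444

0.0444


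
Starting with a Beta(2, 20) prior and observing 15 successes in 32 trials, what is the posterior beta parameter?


Posterior beta = prior beta + failures
Failures = 32 - 15 = 17
beta_post = 20 + 17 = 37

37


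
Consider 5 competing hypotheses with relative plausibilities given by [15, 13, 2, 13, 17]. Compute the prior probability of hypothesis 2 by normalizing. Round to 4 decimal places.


Sum of weights = 15 + 13 + 2 + 13 + 17 = 60
Normalized prior for H2 = 13 / 60
= 0.2167

0.2167


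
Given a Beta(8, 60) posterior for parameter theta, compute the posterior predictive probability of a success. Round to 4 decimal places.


For a Beta-Bernoulli model, the predictive probability is the mean:
P(success) = 8/(8+60) = 8/68 = 0.1176

0.1176


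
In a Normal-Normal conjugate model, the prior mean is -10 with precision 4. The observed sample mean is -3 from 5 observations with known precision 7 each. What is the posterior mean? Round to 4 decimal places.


Posterior precision = tau0 + n*tau = 4 + 5*7 = 39
Posterior mean = (tau0*mu0 + n*tau*xbar) / posterior_precision
= (4*-10 + 5*7*-3) / 39
= -145 / 39 = -3.7179

-3.7179


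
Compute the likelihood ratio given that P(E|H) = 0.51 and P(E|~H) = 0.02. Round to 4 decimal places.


LR = P(E|H) / P(E|~H)
= 0.51 / 0.02 = 25.5

25.5


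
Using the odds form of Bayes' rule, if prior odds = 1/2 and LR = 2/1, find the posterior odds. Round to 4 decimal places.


Bayes' rule in odds form: posterior odds = prior odds * LR
= (1 * 2) / (2 * 1)
= 2/2 = 1.0

1.0


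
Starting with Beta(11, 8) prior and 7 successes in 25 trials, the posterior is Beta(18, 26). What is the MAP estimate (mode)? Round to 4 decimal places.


The mode of Beta(a, b) when a > 1 and b > 1 is (a-1)/(a+b-2)
= (18 - 1) / (18 + 26 - 2)
= 17 / 42
= 0.4048

0.4048


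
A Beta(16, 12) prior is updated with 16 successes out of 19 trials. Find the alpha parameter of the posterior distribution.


In the Beta-Binomial conjugate update:
alpha_post = alpha_prior + successes
= 16 + 16
= 32

32


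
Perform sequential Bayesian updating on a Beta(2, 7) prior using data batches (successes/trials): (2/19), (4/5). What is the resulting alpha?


Accumulate successes: 6
Posterior alpha = prior alpha + sum of successes
= 2 + 6 = 8

8


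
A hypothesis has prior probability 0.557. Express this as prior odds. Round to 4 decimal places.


Odds = P(H) / P(not H) = 0.557 / 0.443
= 1.2573

1.2573


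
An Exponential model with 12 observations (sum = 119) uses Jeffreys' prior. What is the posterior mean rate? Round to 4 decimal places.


Posterior Gamma(12, 119)
E[lambda] = 12/119 = 0.1008

0.1008


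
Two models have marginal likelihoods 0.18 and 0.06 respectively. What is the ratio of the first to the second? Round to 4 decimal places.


Evidence ratio = 0.18 / 0.06
= 3.0

3.0


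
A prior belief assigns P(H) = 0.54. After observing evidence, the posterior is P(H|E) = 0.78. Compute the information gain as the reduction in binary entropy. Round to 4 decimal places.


H(prior) = -0.54*log2(0.54) - 0.46*log2(0.46)
= 0.9954
H(post) = -0.78*log2(0.78) - 0.22*log2(0.22)
= 0.7602
IG = 0.9954 - 0.7602 = 0.2352

0.2352


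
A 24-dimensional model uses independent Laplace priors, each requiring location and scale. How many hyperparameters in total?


Per parameter: 2 (location and scale).
Total = 24 * 2 = 48

48


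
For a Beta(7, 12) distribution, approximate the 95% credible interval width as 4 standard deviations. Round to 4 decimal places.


Variance of Beta(a,b) = ab / ((a+b)^2 * (a+b+1))
= 7*12 / ((19)^2 * 20)
= 0.0116
SD = sqrt(0.0116) = 0.1079
Width = 4 * SD = 0.4315

0.4315


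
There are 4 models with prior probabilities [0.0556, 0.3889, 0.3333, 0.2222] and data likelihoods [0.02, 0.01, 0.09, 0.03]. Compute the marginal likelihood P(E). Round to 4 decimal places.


P(E) = sum over models of P(M_i) * P(E|M_i)
= 0.0556*0.02 + 0.3889*0.01 + 0.3333*0.09 + 0.2222*0.03
= 0.0417

0.0417


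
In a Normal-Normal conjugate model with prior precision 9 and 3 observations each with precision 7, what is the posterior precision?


Posterior precision = prior precision + n * observation precision
= 9 + 3 * 7
= 9 + 21 = 30

30


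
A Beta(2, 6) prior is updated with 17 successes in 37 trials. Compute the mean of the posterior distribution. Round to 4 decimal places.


After update: Beta(19, 26)
Mean = 19 / (19 + 26) = 19 / 45
= 0.4222

0.4222


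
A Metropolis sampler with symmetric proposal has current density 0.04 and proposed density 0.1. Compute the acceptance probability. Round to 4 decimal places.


For symmetric proposals, acceptance = min(1, pi(x*)/pi(x))
= min(1, 0.1/0.04)
= min(1, 2.5) = 1.0

1.0


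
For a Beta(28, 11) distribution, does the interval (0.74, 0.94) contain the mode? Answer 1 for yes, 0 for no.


Mode of Beta(a,b) = (a-1)/(a+b-2)
= (28-1)/(28+11-2) = 0.7297
Check: 0.74 <= 0.7297 <= 0.94?
Result: 0

0


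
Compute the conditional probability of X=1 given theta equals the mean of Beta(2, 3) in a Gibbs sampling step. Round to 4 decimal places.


Mean of Beta(2, 3) = 0.4
P(X=1 | theta=0.4) = 0.4

0.4


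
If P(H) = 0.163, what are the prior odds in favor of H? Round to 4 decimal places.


Prior odds = P(H) / (1 - P(H))
= 0.163 / 0.837
= 0.1947

0.1947


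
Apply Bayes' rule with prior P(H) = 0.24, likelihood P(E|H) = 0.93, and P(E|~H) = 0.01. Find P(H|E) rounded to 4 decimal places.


Step 1: Compute marginal P(E) = P(E|H)P(H) + P(E|~H)P(~H)
= 0.93*0.24 + 0.01*0.76 = 0.2308
Step 2: P(H|E) = P(E|H)P(H)/P(E) = 0.2232/0.2308
= 0.9671

0.9671


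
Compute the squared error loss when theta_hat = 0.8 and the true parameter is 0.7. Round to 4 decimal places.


L = (theta_hat - theta_true)^2
= (0.8 - 0.7)^2
= 0.1^2 = 0.01

0.01


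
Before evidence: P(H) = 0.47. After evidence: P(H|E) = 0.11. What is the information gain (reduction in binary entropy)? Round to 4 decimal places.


Prior entropy = 0.9974
Posterior entropy = 0.4999
Information gain = 0.9974 - 0.4999 = 0.4975

0.4975


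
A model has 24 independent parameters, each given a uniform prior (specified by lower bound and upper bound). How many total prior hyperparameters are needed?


Each uniform prior needs 2 hyperparameters (lower bound and upper bound).
Total = 2 * 24 = 48

48


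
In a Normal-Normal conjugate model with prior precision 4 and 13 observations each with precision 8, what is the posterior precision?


Posterior precision = prior precision + n * observation precision
= 4 + 13 * 8
= 4 + 104 = 108

108


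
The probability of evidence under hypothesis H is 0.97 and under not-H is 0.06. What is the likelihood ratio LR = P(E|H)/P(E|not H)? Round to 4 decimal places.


LR = 0.97 / 0.06
= 16.1667

16.1667


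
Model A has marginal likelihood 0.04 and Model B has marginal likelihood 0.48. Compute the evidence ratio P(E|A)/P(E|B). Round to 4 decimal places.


Evidence ratio = P(E|A) / P(E|B)
= 0.04 / 0.48
= 0.0833

0.0833


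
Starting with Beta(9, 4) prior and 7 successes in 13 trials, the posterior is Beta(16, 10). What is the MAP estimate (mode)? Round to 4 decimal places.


The mode of Beta(a, b) when a > 1 and b > 1 is (a-1)/(a+b-2)
= (16 - 1) / (16 + 10 - 2)
= 15 / 24
= 0.625

0.625


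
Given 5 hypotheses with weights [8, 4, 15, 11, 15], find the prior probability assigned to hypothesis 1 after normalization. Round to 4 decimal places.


To normalize, divide each weight by the sum of all weights.
Sum = 53
Prior(H1) = 8/53 = 0.1509

0.1509


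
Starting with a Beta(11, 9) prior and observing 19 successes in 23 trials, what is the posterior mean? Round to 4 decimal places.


Posterior parameters: alpha = 11 + 19 = 30
beta = 9 + 4 = 13
Posterior mean = alpha / (alpha + beta) = 30 / 43
= 0.6977

0.6977


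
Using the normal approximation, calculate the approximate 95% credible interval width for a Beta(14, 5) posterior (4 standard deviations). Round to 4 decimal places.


Var(Beta) = 14*5/(19^2 * 20) = 0.0097
SD = 0.0985
Width ~ 4*SD = 0.3939

0.3939


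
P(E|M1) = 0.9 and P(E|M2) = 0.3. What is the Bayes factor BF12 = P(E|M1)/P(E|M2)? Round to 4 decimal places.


Bayes factor BF12 = P(E|M1) / P(E|M2)
= 0.9 / 0.3
= 3.0

3.0


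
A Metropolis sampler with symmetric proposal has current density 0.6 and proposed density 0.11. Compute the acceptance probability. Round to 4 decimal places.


For symmetric proposals, acceptance = min(1, pi(x*)/pi(x))
= min(1, 0.11/0.6)
= min(1, 0.1833) = 0.1833

0.1833


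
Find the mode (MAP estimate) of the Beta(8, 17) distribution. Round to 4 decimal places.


For Beta(a,b) with a,b > 1:
Mode = (a-1)/(a+b-2) = (8-1)/(25-2)
= 7/23 = 0.3043

0.3043


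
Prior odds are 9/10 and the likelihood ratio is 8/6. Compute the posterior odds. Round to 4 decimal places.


Posterior odds = prior odds * likelihood ratio
= (9/10) * (8/6)
= 72 / 60
= 1.2

1.2


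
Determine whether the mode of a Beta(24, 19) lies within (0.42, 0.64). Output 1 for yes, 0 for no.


First find the mode: (a-1)/(a+b-2) = 0.561
Is 0.561 in (0.42, 0.64)? 1

1


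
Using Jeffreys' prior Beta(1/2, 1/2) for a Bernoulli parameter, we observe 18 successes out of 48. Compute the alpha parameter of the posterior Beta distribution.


Conjugate update: Beta(0.5 + k, 0.5 + n - k).
k = 18, n - k = 30
Posterior alpha = 0.5 + k = 0.5 + 18 = 18.5

18.5


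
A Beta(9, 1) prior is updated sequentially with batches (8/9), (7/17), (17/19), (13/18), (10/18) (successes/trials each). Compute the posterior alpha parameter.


Sequential conjugate updating is equivalent to a single batch update.
Total successes across all batches = 55
alpha_posterior = alpha_prior + total_successes = 9 + 55
= 64

64


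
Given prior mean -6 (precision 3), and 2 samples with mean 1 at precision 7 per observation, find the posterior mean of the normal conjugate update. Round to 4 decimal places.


The posterior mean is a precision-weighted average of prior and data.
Post. prec. = 3 + 14 = 17
Post. mean = (-18 + 14)/17 = -4/17 = -0.2353

-0.2353


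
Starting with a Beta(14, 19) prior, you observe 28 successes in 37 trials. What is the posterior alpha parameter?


For a Beta-Binomial conjugate model:
Posterior alpha = prior alpha + number of successes
= 14 + 28 = 42

42


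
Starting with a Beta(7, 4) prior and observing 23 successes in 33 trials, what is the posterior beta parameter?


Posterior beta = prior beta + failures
Failures = 33 - 23 = 10
beta_post = 4 + 10 = 14

14


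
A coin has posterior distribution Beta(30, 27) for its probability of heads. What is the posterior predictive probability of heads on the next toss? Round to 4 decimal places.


Posterior predictive = E[theta] = alpha/(alpha+beta)
= 30/57
= 0.5263

0.5263


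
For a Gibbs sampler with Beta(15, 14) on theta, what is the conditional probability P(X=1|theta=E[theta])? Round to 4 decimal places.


E[theta] = 15/(15+14) = 0.5172
P(X=1|theta) = theta = 0.5172

0.5172


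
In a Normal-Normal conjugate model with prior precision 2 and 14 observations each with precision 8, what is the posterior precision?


Posterior precision = prior precision + n * observation precision
= 2 + 14 * 8
= 2 + 112 = 114

114


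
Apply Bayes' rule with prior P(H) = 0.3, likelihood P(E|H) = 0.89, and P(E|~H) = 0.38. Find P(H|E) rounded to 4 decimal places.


Step 1: Compute marginal P(E) = P(E|H)P(H) + P(E|~H)P(~H)
= 0.89*0.3 + 0.38*0.7 = 0.533
Step 2: P(H|E) = P(E|H)P(H)/P(E) = 0.267/0.533
= 0.5009

0.5009


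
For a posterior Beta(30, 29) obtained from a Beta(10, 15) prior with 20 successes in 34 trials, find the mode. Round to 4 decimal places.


Mode = (alpha - 1) / (alpha + beta - 2)
= 29 / 57
= 0.5088

0.5088


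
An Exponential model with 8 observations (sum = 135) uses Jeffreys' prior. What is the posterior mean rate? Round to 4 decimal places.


Posterior Gamma(8, 135)
E[lambda] = 8/135 = 0.0593

0.0593


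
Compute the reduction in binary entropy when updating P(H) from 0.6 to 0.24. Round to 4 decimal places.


H_before = -p*log2(p) - (1-p)*log2(1-p) for p=0.6: 0.971
H_after for p=0.24: 0.795
Reduction = 0.971 - 0.795 = 0.1759

0.1759


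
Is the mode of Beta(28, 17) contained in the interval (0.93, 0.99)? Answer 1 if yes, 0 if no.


Mode = (a-1)/(a+b-2) = 27/43 = 0.6279
Interval: (0.93, 0.99)
Contains mode? 0

0


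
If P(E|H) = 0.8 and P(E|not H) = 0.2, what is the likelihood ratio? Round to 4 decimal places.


Likelihood ratio = P(E|H) / P(E|not H)
= 0.8 / 0.2
= 4.0

4.0


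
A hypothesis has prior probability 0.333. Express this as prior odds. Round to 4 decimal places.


Odds = P(H) / P(not H) = 0.333 / 0.667
= 0.4993

0.4993


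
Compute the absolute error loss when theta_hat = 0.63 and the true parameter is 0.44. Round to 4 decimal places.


L = |theta_hat - theta_true|
= |0.63 - 0.44| = 0.19

0.19


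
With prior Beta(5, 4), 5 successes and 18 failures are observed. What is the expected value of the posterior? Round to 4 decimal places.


Posterior = Beta(10, 22)
E[theta] = alpha/(alpha+beta)
= 10/32 = 0.3125

0.3125


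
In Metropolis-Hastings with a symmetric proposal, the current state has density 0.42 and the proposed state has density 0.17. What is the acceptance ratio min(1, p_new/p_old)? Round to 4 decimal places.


Ratio = p_new / p_old = 0.17 / 0.42 = 0.4048
Acceptance = min(1, 0.4048) = 0.4048

0.4048


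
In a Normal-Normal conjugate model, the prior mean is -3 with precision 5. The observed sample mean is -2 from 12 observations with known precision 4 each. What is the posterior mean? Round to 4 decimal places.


Posterior precision = tau0 + n*tau = 5 + 12*4 = 53
Posterior mean = (tau0*mu0 + n*tau*xbar) / posterior_precision
= (5*-3 + 12*4*-2) / 53
= -111 / 53 = -2.0943

-2.0943


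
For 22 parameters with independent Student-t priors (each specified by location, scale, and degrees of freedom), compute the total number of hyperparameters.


A Student-t prior has 3 hyperparameters per parameter.
Total = 22 * 3 = 66

66


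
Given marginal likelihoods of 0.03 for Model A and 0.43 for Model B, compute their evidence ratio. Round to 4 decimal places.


Ratio = ML(A) / ML(B) = 0.03/0.43
= 0.0698

0.0698


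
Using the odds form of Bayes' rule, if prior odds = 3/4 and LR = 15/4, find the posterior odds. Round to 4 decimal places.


Bayes' rule in odds form: posterior odds = prior odds * LR
= (3 * 15) / (4 * 4)
= 45/16 = 2.8125

2.8125


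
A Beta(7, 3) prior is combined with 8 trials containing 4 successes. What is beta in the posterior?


In conjugate updating:
beta_posterior = beta_prior + (n - k)
= 3 + (8 - 4)
= 3 + 4 = 7

7


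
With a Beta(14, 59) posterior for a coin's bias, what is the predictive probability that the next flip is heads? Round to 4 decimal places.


The predictive probability equals the posterior mean.
P(next = heads) = alpha / (alpha + beta)
= 14 / 73 = 0.1918

0.1918


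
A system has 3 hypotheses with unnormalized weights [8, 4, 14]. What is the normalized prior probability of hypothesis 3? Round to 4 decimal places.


The normalized prior is the weight divided by the total.
Total weight = 26
P(H3) = 14 / 26 = 0.5385

0.5385


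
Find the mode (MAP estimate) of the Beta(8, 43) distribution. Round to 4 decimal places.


For Beta(a,b) with a,b > 1:
Mode = (a-1)/(a+b-2) = (8-1)/(51-2)
= 7/49 = 0.1429

0.1429


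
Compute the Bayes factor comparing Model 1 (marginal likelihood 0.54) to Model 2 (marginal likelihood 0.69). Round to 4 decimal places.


BF12 = marginal likelihood of M1 / marginal likelihood of M2
= 0.54/0.69
= 0.7826

0.7826


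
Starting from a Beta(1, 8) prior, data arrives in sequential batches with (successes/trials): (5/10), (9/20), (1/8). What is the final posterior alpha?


In sequential Bayesian updating, we sum all successes.
Total successes = 15
Final alpha = 1 + 15 = 16

16


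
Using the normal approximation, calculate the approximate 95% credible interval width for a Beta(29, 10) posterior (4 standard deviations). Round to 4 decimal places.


Var(Beta) = 29*10/(39^2 * 40) = 0.0048
SD = 0.069
Width ~ 4*SD = 0.2762

0.2762


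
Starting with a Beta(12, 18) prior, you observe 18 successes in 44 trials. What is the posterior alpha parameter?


For a Beta-Binomial conjugate model:
Posterior alpha = prior alpha + number of successes
= 12 + 18 = 30

30


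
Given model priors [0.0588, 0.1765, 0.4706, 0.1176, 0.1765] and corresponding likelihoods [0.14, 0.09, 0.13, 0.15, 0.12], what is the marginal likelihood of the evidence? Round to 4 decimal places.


P(E) = sum_i P(M_i) P(E|M_i)
= 0.0082 + 0.0159 + 0.0612 + 0.0176 + 0.0212
= 0.1241

0.1241


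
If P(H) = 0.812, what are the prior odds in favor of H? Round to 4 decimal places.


Prior odds = P(H) / (1 - P(H))
= 0.812 / 0.188
= 4.3191

4.3191


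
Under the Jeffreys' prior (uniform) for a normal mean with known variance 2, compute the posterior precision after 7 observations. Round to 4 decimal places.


Prior precision = 0 (flat prior).
Post. prec. = 0 + n/var = 7/2 = 3.5

3.5


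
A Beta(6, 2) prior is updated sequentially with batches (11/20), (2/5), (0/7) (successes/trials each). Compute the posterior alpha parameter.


Sequential conjugate updating is equivalent to a single batch update.
Total successes across all batches = 13
alpha_posterior = alpha_prior + total_successes = 6 + 13
= 19

19


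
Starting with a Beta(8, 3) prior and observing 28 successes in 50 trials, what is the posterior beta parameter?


Posterior beta = prior beta + failures
Failures = 50 - 28 = 22
beta_post = 3 + 22 = 25

25


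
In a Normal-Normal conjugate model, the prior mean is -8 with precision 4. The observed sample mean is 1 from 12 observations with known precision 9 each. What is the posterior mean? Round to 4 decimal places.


Posterior precision = tau0 + n*tau = 4 + 12*9 = 112
Posterior mean = (tau0*mu0 + n*tau*xbar) / posterior_precision
= (4*-8 + 12*9*1) / 112
= 76 / 112 = 0.6786

0.6786


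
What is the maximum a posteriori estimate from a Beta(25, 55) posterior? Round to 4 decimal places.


The MAP estimate equals the mode of the distribution.
Mode of Beta(a,b) = (a-1)/(a+b-2)
= 24/78
= 0.3077

0.3077


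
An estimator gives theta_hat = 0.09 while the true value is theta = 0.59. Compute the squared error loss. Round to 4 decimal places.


The squared error loss is (theta_hat - theta)^2
= (0.09 - 0.59)^2
= (-0.5)^2 = 0.25

0.25


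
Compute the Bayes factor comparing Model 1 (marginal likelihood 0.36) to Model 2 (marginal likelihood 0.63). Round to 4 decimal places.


BF12 = marginal likelihood of M1 / marginal likelihood of M2
= 0.36/0.63
= 0.5714

0.5714


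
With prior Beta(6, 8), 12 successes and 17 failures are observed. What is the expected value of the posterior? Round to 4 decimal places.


Posterior = Beta(18, 25)
E[theta] = alpha/(alpha+beta)
= 18/43 = 0.4186

0.4186


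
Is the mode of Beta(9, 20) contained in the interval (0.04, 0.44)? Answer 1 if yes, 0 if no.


Mode = (a-1)/(a+b-2) = 8/27 = 0.2963
Interval: (0.04, 0.44)
Contains mode? 1

1


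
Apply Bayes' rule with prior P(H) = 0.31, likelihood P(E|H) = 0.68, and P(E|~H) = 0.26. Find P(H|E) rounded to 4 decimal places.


Step 1: Compute marginal P(E) = P(E|H)P(H) + P(E|~H)P(~H)
= 0.68*0.31 + 0.26*0.69 = 0.3902
Step 2: P(H|E) = P(E|H)P(H)/P(E) = 0.2108/0.3902
= 0.5402

0.5402


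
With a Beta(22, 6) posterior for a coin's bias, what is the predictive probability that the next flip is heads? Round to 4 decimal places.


The predictive probability equals the posterior mean.
P(next = heads) = alpha / (alpha + beta)
= 22 / 28 = 0.7857

0.7857


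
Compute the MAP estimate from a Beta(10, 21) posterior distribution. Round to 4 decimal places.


MAP = mode of Beta distribution
= (alpha - 1)/(alpha + beta - 2)
= (10-1)/(10+21-2)
= 9/29 = 0.3103

0.3103


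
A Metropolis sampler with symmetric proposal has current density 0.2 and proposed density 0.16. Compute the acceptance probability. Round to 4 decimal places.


For symmetric proposals, acceptance = min(1, pi(x*)/pi(x))
= min(1, 0.16/0.2)
= min(1, 0.8) = 0.8

0.8


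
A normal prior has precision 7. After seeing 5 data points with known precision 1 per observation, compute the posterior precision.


In the conjugate normal model, precisions add:
tau_posterior = tau_prior + n * tau_data
= 7 + 5*1 = 12

12


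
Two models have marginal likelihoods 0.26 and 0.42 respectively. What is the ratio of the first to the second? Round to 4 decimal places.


Evidence ratio = 0.26 / 0.42
= 0.619

0.619


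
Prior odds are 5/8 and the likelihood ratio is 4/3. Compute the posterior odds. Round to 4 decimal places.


Posterior odds = prior odds * likelihood ratio
= (5/8) * (4/3)
= 20 / 24
= 0.8333

0.8333


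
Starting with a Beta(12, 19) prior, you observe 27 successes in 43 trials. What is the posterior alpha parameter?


For a Beta-Binomial conjugate model:
Posterior alpha = prior alpha + number of successes
= 12 + 27 = 39

39


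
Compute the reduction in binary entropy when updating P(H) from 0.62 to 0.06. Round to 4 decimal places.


H_before = -p*log2(p) - (1-p)*log2(1-p) for p=0.62: 0.958
H_after for p=0.06: 0.3274
Reduction = 0.958 - 0.3274 = 0.6306

0.6306


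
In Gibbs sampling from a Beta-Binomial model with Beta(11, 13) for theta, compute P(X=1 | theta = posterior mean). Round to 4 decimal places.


Posterior mean = alpha/(alpha+beta) = 11/24 = 0.4583
P(X=1|theta=mean) = theta = 0.4583

0.4583


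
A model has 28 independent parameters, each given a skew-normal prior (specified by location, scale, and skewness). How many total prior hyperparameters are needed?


Each skew-normal prior needs 3 hyperparameters (location, scale, and skewness).
Total = 3 * 28 = 84

84


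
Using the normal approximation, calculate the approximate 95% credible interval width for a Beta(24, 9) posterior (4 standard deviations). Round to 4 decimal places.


Var(Beta) = 24*9/(33^2 * 34) = 0.0058
SD = 0.0764
Width ~ 4*SD = 0.3055

0.3055


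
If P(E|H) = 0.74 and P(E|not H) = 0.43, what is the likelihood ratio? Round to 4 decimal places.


Likelihood ratio = P(E|H) / P(E|not H)
= 0.74 / 0.43
= 1.7209

1.7209


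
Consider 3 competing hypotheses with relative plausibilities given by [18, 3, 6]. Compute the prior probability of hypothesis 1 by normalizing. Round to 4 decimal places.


Sum of weights = 18 + 3 + 6 = 27
Normalized prior for H1 = 18 / 27
= 0.6667

0.6667


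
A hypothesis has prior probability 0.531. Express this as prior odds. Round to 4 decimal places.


Odds = P(H) / P(not H) = 0.531 / 0.469
= 1.1322

1.1322


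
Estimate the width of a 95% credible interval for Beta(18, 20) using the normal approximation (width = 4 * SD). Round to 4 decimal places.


For Beta(a,b): Var = ab/((a+b)^2(a+b+1))
Var = 0.0064, SD = 0.08
Approximate 95% CI width = 4 * 0.08 = 0.3198

0.3198


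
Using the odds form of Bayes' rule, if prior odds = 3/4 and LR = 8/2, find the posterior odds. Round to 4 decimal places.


Bayes' rule in odds form: posterior odds = prior odds * LR
= (3 * 8) / (4 * 2)
= 24/8 = 3.0

3.0


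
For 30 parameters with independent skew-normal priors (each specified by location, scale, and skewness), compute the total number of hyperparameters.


A skew-normal prior has 3 hyperparameters per parameter.
Total = 30 * 3 = 90

90


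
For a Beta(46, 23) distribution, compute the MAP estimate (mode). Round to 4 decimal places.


MAP = mode = (a-1)/(a+b-2)
= (46-1)/(46+23-2)
= 45/67 = 0.6716

0.6716


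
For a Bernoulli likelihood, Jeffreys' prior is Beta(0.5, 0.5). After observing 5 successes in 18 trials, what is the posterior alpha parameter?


Jeffreys' prior for Bernoulli is Beta(0.5, 0.5).
Posterior is Beta(0.5 + k, 0.5 + n - k).
Posterior alpha = 0.5 + k = 0.5 + 5 = 5.5

5.5


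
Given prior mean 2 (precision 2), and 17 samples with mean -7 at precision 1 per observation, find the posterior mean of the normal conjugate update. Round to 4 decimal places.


The posterior mean is a precision-weighted average of prior and data.
Post. prec. = 2 + 17 = 19
Post. mean = (4 + -119)/19 = -115/19 = -6.0526

-6.0526


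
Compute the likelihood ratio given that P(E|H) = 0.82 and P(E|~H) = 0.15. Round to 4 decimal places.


LR = P(E|H) / P(E|~H)
= 0.82 / 0.15 = 5.4667

5.4667


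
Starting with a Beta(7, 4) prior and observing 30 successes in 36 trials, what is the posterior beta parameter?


Posterior beta = prior beta + failures
Failures = 36 - 30 = 6
beta_post = 4 + 6 = 10

10


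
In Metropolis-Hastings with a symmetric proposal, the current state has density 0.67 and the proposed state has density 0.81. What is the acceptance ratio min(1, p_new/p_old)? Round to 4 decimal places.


Ratio = p_new / p_old = 0.81 / 0.67 = 1.209
Acceptance = min(1, 1.209) = 1.0

1.0


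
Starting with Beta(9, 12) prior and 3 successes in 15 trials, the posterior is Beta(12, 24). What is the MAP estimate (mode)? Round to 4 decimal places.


The mode of Beta(a, b) when a > 1 and b > 1 is (a-1)/(a+b-2)
= (12 - 1) / (12 + 24 - 2)
= 11 / 34
= 0.3235

0.3235


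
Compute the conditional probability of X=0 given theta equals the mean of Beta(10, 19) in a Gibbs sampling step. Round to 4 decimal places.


Mean of Beta(10, 19) = 0.3448
P(X=0 | theta=0.3448) = 0.6552

0.6552


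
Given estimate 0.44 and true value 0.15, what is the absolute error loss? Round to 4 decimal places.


Absolute error = |estimate - true|
= |0.29| = 0.29

0.29


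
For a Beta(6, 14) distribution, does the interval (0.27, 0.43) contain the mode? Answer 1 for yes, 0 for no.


Mode of Beta(a,b) = (a-1)/(a+b-2)
= (6-1)/(6+14-2) = 0.2778
Check: 0.27 <= 0.2778 <= 0.43?
Result: 1

1


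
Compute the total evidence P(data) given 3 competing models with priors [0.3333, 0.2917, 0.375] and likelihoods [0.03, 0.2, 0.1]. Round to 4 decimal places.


Marginal likelihood = sum P(model_i) * P(data|model_i)
Model 1: 0.3333 * 0.03 = 0.01
Model 2: 0.2917 * 0.2 = 0.0583
Model 3: 0.375 * 0.1 = 0.0375
Total = 0.1058

0.1058


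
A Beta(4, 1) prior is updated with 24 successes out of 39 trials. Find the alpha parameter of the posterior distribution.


In the Beta-Binomial conjugate update:
alpha_post = alpha_prior + successes
= 4 + 24
= 28

28


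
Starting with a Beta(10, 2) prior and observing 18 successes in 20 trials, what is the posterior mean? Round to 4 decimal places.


Posterior parameters: alpha = 10 + 18 = 28
beta = 2 + 2 = 4
Posterior mean = alpha / (alpha + beta) = 28 / 32
= 0.875

0.875


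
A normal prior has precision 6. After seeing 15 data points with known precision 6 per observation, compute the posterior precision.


In the conjugate normal model, precisions add:
tau_posterior = tau_prior + n * tau_data
= 6 + 15*6 = 96

96


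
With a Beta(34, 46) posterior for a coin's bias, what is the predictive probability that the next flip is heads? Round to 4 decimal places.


The predictive probability equals the posterior mean.
P(next = heads) = alpha / (alpha + beta)
= 34 / 80 = 0.425

0.425


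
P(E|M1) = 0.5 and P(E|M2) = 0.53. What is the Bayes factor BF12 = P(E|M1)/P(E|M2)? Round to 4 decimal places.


Bayes factor BF12 = P(E|M1) / P(E|M2)
= 0.5 / 0.53
= 0.9434

0.9434


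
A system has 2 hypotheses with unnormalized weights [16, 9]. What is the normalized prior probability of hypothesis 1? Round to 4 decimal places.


The normalized prior is the weight divided by the total.
Total weight = 25
P(H1) = 16 / 25 = 0.64

0.64


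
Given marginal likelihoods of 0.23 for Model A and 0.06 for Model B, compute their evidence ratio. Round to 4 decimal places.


Ratio = ML(A) / ML(B) = 0.23/0.06
= 3.8333

3.8333


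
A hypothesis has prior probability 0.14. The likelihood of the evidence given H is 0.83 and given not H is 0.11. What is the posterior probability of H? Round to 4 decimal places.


Using Bayes' theorem:
P(E) = 0.14 * 0.83 + 0.86 * 0.11
P(E) = 0.2108
P(H|E) = (0.14 * 0.83) / 0.2108 = 0.5512

0.5512


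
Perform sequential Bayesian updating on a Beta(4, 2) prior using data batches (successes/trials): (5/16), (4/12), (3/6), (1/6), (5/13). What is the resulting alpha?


Accumulate successes: 18
Posterior alpha = prior alpha + sum of successes
= 4 + 18 = 22

22


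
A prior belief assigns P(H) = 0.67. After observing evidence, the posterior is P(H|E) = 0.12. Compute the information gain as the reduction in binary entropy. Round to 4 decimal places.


H(prior) = -0.67*log2(0.67) - 0.33*log2(0.33)
= 0.9149
H(post) = -0.12*log2(0.12) - 0.88*log2(0.88)
= 0.5294
IG = 0.9149 - 0.5294 = 0.3856

0.3856


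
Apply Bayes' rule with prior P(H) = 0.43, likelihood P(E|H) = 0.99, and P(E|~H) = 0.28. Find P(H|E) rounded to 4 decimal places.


Step 1: Compute marginal P(E) = P(E|H)P(H) + P(E|~H)P(~H)
= 0.99*0.43 + 0.28*0.57 = 0.5853
Step 2: P(H|E) = P(E|H)P(H)/P(E) = 0.4257/0.5853
= 0.7273

0.7273


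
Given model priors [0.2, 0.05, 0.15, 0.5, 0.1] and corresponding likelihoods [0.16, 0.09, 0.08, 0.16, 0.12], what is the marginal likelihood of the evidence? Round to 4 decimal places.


P(E) = sum_i P(M_i) P(E|M_i)
= 0.032 + 0.0045 + 0.012 + 0.08 + 0.012
= 0.1405

0.1405


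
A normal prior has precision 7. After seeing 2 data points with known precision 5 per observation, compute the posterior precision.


In the conjugate normal model, precisions add:
tau_posterior = tau_prior + n * tau_data
= 7 + 2*5 = 17

17


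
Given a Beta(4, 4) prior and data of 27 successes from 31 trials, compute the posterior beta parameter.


Number of failures = 31 - 27 = 4
Posterior beta = 4 + 4 = 8

8


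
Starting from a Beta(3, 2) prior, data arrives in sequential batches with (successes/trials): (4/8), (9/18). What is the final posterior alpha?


In sequential Bayesian updating, we sum all successes.
Total successes = 13
Final alpha = 3 + 13 = 16

16


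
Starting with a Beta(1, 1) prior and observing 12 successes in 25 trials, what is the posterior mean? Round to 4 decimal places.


Posterior parameters: alpha = 1 + 12 = 13
beta = 1 + 13 = 14
Posterior mean = alpha / (alpha + beta) = 13 / 27
= 0.4815

0.4815


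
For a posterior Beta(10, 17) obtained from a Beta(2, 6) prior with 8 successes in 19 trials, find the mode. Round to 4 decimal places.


Mode = (alpha - 1) / (alpha + beta - 2)
= 9 / 25
= 0.36

0.36


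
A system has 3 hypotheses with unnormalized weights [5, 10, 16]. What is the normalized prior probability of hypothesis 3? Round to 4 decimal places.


The normalized prior is the weight divided by the total.
Total weight = 31
P(H3) = 16 / 31 = 0.5161

0.5161


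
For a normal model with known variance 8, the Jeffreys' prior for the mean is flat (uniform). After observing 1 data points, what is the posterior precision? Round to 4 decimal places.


Jeffreys' prior for normal mean (known variance) is flat.
Prior precision = 0.
Posterior precision = prior_prec + n/sigma^2 = 0 + 1/8
= 0.125

0.125


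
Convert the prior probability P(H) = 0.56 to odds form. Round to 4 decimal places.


P(not H) = 1 - 0.56 = 0.44
Odds = 0.56 / 0.44 = 1.2727

1.2727


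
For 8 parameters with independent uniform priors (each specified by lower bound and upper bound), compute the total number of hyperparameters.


A uniform prior has 2 hyperparameters per parameter.
Total = 8 * 2 = 16

16


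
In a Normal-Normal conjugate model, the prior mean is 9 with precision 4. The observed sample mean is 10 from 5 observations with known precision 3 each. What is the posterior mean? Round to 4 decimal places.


Posterior precision = tau0 + n*tau = 4 + 5*3 = 19
Posterior mean = (tau0*mu0 + n*tau*xbar) / posterior_precision
= (4*9 + 5*3*10) / 19
= 186 / 19 = 9.7895

9.7895


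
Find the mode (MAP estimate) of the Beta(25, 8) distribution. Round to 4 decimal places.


For Beta(a,b) with a,b > 1:
Mode = (a-1)/(a+b-2) = (25-1)/(33-2)
= 24/31 = 0.7742

0.7742


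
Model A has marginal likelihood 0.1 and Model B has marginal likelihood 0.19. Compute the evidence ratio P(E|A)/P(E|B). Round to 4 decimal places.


Evidence ratio = P(E|A) / P(E|B)
= 0.1 / 0.19
= 0.5263

0.5263
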